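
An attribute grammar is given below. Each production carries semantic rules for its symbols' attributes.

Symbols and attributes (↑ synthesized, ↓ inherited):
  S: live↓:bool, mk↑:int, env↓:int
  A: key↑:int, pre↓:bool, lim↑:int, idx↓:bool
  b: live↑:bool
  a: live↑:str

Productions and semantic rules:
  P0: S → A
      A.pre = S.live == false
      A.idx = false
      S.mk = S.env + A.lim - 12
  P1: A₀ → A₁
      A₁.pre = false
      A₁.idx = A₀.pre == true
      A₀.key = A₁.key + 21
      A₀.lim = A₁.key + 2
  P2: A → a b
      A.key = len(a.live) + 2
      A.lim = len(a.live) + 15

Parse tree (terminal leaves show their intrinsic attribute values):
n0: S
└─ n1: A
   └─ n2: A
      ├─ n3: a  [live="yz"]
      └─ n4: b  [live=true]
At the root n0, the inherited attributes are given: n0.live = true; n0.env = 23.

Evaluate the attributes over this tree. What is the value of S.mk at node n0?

17

1. n0.live = true  [given at root]
2. n0.env = 23  [given at root]
3. n1.pre = false  [S.live == false]
4. n1.idx = false  [false]
5. n2.pre = false  [false]
6. n2.idx = false  [A₀.pre == true]
7. n3.live = "yz"  [terminal]
8. n4.live = true  [terminal]
9. n2.key = 4  [len(a.live) + 2]
10. n2.lim = 17  [len(a.live) + 15]
11. n1.key = 25  [A₁.key + 21]
12. n1.lim = 6  [A₁.key + 2]
13. n0.mk = 17  [S.env + A.lim - 12]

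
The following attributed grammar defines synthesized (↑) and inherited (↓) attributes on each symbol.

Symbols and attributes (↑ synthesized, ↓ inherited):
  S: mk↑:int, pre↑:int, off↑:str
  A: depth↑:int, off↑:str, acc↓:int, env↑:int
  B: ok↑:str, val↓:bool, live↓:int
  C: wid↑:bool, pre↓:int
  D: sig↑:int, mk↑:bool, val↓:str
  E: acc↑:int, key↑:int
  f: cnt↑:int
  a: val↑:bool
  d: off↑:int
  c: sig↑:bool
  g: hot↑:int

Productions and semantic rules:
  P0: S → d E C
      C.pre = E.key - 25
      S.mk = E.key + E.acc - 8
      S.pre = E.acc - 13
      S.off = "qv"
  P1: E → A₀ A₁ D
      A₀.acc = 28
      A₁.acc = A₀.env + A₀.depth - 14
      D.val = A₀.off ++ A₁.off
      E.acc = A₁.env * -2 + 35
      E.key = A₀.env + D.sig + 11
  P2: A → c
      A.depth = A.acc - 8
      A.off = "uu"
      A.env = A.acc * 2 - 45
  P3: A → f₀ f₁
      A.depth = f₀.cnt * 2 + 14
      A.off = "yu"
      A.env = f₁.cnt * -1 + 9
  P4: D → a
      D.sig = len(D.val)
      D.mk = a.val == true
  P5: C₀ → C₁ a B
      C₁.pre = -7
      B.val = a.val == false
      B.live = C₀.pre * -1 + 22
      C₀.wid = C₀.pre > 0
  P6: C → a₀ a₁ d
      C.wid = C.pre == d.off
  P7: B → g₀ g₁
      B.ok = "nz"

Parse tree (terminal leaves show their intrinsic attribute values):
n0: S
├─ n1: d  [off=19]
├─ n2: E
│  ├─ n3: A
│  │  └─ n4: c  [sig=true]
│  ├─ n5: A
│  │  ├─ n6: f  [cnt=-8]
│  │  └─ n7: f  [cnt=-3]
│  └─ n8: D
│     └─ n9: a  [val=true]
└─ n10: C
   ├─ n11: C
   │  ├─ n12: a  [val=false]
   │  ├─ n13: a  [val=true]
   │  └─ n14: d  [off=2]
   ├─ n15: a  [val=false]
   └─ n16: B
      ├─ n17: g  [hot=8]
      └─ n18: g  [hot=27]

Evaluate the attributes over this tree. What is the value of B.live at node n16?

21

1. n1.off = 19  [terminal]
2. n3.acc = 28  [28]
3. n4.sig = true  [terminal]
4. n3.depth = 20  [A.acc - 8]
5. n3.off = "uu"  ["uu"]
6. n3.env = 11  [A.acc * 2 - 45]
7. n5.acc = 17  [A₀.env + A₀.depth - 14]
8. n6.cnt = -8  [terminal]
9. n7.cnt = -3  [terminal]
10. n5.depth = -2  [f₀.cnt * 2 + 14]
11. n5.off = "yu"  ["yu"]
12. n5.env = 12  [f₁.cnt * -1 + 9]
13. n8.val = "uuyu"  [A₀.off ++ A₁.off]
14. n9.val = true  [terminal]
15. n8.sig = 4  [len(D.val)]
16. n8.mk = true  [a.val == true]
17. n2.acc = 11  [A₁.env * -2 + 35]
18. n2.key = 26  [A₀.env + D.sig + 11]
19. n10.pre = 1  [E.key - 25]
20. n11.pre = -7  [-7]
21. n12.val = false  [terminal]
22. n13.val = true  [terminal]
23. n14.off = 2  [terminal]
24. n11.wid = false  [C.pre == d.off]
25. n15.val = false  [terminal]
26. n16.val = true  [a.val == false]
27. n16.live = 21  [C₀.pre * -1 + 22]
28. n17.hot = 8  [terminal]
29. n18.hot = 27  [terminal]
30. n16.ok = "nz"  ["nz"]
31. n10.wid = true  [C₀.pre > 0]
32. n0.mk = 29  [E.key + E.acc - 8]
33. n0.pre = -2  [E.acc - 13]
34. n0.off = "qv"  ["qv"]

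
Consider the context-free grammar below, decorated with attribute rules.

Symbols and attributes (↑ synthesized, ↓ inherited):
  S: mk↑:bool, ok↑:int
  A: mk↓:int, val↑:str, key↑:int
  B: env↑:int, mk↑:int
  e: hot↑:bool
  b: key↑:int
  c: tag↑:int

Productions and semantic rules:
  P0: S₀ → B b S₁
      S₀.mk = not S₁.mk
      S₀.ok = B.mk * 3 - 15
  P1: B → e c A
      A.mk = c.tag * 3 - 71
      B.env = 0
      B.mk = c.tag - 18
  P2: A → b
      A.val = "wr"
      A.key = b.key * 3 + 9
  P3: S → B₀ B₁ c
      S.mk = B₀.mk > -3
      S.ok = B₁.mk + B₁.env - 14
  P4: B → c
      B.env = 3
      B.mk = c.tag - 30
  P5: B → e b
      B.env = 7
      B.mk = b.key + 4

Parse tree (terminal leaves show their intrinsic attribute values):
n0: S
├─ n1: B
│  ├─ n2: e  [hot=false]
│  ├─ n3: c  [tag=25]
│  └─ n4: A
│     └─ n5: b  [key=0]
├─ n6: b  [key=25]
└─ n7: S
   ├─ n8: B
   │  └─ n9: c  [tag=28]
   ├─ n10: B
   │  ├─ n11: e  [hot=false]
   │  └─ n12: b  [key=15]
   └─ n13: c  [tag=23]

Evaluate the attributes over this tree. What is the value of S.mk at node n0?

1. n2.hot = false  [terminal]
2. n3.tag = 25  [terminal]
3. n4.mk = 4  [c.tag * 3 - 71]
4. n5.key = 0  [terminal]
5. n4.val = "wr"  ["wr"]
6. n4.key = 9  [b.key * 3 + 9]
7. n1.env = 0  [0]
8. n1.mk = 7  [c.tag - 18]
9. n6.key = 25  [terminal]
10. n9.tag = 28  [terminal]
11. n8.env = 3  [3]
12. n8.mk = -2  [c.tag - 30]
13. n11.hot = false  [terminal]
14. n12.key = 15  [terminal]
15. n10.env = 7  [7]
16. n10.mk = 19  [b.key + 4]
17. n13.tag = 23  [terminal]
18. n7.mk = true  [B₀.mk > -3]
19. n7.ok = 12  [B₁.mk + B₁.env - 14]
20. n0.mk = false  [not S₁.mk]
21. n0.ok = 6  [B.mk * 3 - 15]

false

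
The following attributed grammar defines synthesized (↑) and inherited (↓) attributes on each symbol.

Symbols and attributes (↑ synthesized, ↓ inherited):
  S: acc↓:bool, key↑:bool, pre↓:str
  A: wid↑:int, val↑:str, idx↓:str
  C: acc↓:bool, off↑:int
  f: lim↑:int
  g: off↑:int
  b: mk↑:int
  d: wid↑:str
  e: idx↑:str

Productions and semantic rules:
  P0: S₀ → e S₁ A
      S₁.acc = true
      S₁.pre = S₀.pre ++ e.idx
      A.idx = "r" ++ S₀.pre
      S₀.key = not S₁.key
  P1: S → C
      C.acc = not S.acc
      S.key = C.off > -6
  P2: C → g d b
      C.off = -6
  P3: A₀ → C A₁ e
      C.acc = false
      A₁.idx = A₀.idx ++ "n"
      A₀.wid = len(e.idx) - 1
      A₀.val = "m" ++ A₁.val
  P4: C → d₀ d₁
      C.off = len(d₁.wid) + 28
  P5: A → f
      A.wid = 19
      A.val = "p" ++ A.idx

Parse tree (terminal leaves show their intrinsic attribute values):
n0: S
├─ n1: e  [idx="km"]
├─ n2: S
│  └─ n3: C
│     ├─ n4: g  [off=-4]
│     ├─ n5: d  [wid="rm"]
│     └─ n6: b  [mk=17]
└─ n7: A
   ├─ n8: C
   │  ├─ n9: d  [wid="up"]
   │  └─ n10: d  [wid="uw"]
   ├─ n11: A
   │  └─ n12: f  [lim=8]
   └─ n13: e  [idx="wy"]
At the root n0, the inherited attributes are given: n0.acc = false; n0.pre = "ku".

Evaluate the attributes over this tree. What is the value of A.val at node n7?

"mprkun"

1. n0.acc = false  [given at root]
2. n0.pre = "ku"  [given at root]
3. n1.idx = "km"  [terminal]
4. n2.acc = true  [true]
5. n2.pre = "kukm"  [S₀.pre ++ e.idx]
6. n3.acc = false  [not S.acc]
7. n4.off = -4  [terminal]
8. n5.wid = "rm"  [terminal]
9. n6.mk = 17  [terminal]
10. n3.off = -6  [-6]
11. n2.key = false  [C.off > -6]
12. n7.idx = "rku"  ["r" ++ S₀.pre]
13. n8.acc = false  [false]
14. n9.wid = "up"  [terminal]
15. n10.wid = "uw"  [terminal]
16. n8.off = 30  [len(d₁.wid) + 28]
17. n11.idx = "rkun"  [A₀.idx ++ "n"]
18. n12.lim = 8  [terminal]
19. n11.wid = 19  [19]
20. n11.val = "prkun"  ["p" ++ A.idx]
21. n13.idx = "wy"  [terminal]
22. n7.wid = 1  [len(e.idx) - 1]
23. n7.val = "mprkun"  ["m" ++ A₁.val]
24. n0.key = true  [not S₁.key]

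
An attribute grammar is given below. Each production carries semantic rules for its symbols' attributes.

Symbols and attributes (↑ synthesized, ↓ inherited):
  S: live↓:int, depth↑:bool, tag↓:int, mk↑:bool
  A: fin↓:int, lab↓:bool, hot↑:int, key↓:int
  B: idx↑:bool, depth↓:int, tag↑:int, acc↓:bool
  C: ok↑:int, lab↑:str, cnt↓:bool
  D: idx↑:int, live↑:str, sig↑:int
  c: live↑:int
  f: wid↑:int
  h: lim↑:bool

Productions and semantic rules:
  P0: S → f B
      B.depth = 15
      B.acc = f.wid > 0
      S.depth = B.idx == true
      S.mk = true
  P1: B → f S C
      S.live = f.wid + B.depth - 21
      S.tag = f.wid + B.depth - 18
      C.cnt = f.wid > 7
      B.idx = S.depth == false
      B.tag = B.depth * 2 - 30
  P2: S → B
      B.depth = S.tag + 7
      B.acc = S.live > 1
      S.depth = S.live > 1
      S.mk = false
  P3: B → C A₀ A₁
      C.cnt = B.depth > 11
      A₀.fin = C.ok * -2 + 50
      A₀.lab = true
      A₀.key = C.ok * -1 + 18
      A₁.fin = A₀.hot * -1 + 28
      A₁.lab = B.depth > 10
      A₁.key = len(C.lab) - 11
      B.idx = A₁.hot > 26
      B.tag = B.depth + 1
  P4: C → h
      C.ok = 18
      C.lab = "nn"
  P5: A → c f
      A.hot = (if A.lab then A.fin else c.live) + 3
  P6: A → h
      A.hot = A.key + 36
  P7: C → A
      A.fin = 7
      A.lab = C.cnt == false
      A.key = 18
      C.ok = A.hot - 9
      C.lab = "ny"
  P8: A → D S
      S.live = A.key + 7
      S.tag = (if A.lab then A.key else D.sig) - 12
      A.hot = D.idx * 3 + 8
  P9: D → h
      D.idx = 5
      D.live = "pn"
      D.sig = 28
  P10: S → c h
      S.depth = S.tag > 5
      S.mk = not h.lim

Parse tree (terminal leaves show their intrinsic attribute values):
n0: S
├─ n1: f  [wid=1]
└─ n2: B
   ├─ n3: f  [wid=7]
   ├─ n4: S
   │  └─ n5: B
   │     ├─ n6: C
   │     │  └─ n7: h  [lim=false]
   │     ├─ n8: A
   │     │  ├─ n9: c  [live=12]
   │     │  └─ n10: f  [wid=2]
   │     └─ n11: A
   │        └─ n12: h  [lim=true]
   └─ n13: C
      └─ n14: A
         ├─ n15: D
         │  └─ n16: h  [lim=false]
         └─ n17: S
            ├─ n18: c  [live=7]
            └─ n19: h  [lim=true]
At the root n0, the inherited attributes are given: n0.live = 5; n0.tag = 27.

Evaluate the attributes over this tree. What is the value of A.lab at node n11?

true

1. n0.live = 5  [given at root]
2. n0.tag = 27  [given at root]
3. n1.wid = 1  [terminal]
4. n2.depth = 15  [15]
5. n2.acc = true  [f.wid > 0]
6. n3.wid = 7  [terminal]
7. n4.live = 1  [f.wid + B.depth - 21]
8. n4.tag = 4  [f.wid + B.depth - 18]
9. n5.depth = 11  [S.tag + 7]
10. n5.acc = false  [S.live > 1]
11. n6.cnt = false  [B.depth > 11]
12. n7.lim = false  [terminal]
13. n6.ok = 18  [18]
14. n6.lab = "nn"  ["nn"]
15. n8.fin = 14  [C.ok * -2 + 50]
16. n8.lab = true  [true]
17. n8.key = 0  [C.ok * -1 + 18]
18. n9.live = 12  [terminal]
19. n10.wid = 2  [terminal]
20. n8.hot = 17  [(if A.lab then A.fin else c.live) + 3]
21. n11.fin = 11  [A₀.hot * -1 + 28]
22. n11.lab = true  [B.depth > 10]
23. n11.key = -9  [len(C.lab) - 11]
24. n12.lim = true  [terminal]
25. n11.hot = 27  [A.key + 36]
26. n5.idx = true  [A₁.hot > 26]
27. n5.tag = 12  [B.depth + 1]
28. n4.depth = false  [S.live > 1]
29. n4.mk = false  [false]
30. n13.cnt = false  [f.wid > 7]
31. n14.fin = 7  [7]
32. n14.lab = true  [C.cnt == false]
33. n14.key = 18  [18]
34. n16.lim = false  [terminal]
35. n15.idx = 5  [5]
36. n15.live = "pn"  ["pn"]
37. n15.sig = 28  [28]
38. n17.live = 25  [A.key + 7]
39. n17.tag = 6  [(if A.lab then A.key else D.sig) - 12]
40. n18.live = 7  [terminal]
41. n19.lim = true  [terminal]
42. n17.depth = true  [S.tag > 5]
43. n17.mk = false  [not h.lim]
44. n14.hot = 23  [D.idx * 3 + 8]
45. n13.ok = 14  [A.hot - 9]
46. n13.lab = "ny"  ["ny"]
47. n2.idx = true  [S.depth == false]
48. n2.tag = 0  [B.depth * 2 - 30]
49. n0.depth = true  [B.idx == true]
50. n0.mk = true  [true]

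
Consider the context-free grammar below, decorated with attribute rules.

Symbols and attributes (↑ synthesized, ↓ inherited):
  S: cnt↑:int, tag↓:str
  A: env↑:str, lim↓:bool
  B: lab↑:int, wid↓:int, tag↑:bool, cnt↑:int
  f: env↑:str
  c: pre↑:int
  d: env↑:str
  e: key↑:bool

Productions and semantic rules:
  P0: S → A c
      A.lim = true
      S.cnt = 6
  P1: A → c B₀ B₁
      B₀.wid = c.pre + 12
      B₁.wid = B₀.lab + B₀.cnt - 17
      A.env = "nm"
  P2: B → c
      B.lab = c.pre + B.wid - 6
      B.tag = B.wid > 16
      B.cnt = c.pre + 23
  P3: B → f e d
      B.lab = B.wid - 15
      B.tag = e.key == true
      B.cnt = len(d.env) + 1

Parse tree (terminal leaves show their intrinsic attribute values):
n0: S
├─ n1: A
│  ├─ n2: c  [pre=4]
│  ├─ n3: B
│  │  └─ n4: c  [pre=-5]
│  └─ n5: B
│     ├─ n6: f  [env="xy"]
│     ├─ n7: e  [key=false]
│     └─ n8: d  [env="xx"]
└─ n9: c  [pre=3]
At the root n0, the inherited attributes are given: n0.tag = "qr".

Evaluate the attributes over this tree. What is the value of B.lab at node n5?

1. n0.tag = "qr"  [given at root]
2. n1.lim = true  [true]
3. n2.pre = 4  [terminal]
4. n3.wid = 16  [c.pre + 12]
5. n4.pre = -5  [terminal]
6. n3.lab = 5  [c.pre + B.wid - 6]
7. n3.tag = false  [B.wid > 16]
8. n3.cnt = 18  [c.pre + 23]
9. n5.wid = 6  [B₀.lab + B₀.cnt - 17]
10. n6.env = "xy"  [terminal]
11. n7.key = false  [terminal]
12. n8.env = "xx"  [terminal]
13. n5.lab = -9  [B.wid - 15]
14. n5.tag = false  [e.key == true]
15. n5.cnt = 3  [len(d.env) + 1]
16. n1.env = "nm"  ["nm"]
17. n9.pre = 3  [terminal]
18. n0.cnt = 6  [6]

-9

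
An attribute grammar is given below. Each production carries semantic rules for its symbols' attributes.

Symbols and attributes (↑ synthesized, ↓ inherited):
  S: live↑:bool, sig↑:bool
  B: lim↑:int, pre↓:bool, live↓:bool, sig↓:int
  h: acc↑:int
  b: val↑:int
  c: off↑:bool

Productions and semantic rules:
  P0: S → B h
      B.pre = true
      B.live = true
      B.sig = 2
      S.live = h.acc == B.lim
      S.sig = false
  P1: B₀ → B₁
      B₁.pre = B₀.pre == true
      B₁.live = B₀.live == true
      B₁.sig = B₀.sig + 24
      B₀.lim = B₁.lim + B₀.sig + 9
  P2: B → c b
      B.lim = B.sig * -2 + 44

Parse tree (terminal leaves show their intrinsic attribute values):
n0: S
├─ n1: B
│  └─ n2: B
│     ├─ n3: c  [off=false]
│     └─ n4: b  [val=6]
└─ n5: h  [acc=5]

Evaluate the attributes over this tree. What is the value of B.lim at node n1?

1. n1.pre = true  [true]
2. n1.live = true  [true]
3. n1.sig = 2  [2]
4. n2.pre = true  [B₀.pre == true]
5. n2.live = true  [B₀.live == true]
6. n2.sig = 26  [B₀.sig + 24]
7. n3.off = false  [terminal]
8. n4.val = 6  [terminal]
9. n2.lim = -8  [B.sig * -2 + 44]
10. n1.lim = 3  [B₁.lim + B₀.sig + 9]
11. n5.acc = 5  [terminal]
12. n0.live = false  [h.acc == B.lim]
13. n0.sig = false  [false]

3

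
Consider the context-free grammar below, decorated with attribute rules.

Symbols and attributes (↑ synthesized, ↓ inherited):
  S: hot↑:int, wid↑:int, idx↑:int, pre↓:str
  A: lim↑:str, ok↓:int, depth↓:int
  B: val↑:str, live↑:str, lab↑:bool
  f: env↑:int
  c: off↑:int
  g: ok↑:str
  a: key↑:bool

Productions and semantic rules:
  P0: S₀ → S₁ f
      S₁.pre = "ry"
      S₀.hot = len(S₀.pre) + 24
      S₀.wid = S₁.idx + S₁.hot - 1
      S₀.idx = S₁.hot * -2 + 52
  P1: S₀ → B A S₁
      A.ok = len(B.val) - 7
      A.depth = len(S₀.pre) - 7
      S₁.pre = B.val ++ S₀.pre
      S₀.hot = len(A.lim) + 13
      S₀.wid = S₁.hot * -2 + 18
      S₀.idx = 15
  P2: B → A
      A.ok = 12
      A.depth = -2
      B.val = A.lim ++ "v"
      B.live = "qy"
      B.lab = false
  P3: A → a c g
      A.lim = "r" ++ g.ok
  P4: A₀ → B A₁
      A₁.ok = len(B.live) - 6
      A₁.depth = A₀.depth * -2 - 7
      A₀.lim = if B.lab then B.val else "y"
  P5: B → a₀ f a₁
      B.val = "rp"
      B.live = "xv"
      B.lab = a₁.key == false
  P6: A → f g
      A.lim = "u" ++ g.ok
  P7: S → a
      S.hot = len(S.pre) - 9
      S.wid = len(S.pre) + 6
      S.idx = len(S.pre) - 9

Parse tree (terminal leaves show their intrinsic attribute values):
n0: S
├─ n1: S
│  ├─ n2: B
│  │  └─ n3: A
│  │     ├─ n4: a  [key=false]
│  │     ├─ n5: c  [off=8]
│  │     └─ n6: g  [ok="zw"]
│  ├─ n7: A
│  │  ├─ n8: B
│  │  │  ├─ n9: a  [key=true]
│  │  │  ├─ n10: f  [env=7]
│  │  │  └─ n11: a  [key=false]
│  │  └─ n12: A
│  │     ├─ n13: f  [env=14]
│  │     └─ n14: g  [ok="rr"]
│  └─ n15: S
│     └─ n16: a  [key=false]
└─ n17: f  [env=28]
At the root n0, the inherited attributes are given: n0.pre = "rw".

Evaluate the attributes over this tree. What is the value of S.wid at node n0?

1. n0.pre = "rw"  [given at root]
2. n1.pre = "ry"  ["ry"]
3. n3.ok = 12  [12]
4. n3.depth = -2  [-2]
5. n4.key = false  [terminal]
6. n5.off = 8  [terminal]
7. n6.ok = "zw"  [terminal]
8. n3.lim = "rzw"  ["r" ++ g.ok]
9. n2.val = "rzwv"  [A.lim ++ "v"]
10. n2.live = "qy"  ["qy"]
11. n2.lab = false  [false]
12. n7.ok = -3  [len(B.val) - 7]
13. n7.depth = -5  [len(S₀.pre) - 7]
14. n9.key = true  [terminal]
15. n10.env = 7  [terminal]
16. n11.key = false  [terminal]
17. n8.val = "rp"  ["rp"]
18. n8.live = "xv"  ["xv"]
19. n8.lab = true  [a₁.key == false]
20. n12.ok = -4  [len(B.live) - 6]
21. n12.depth = 3  [A₀.depth * -2 - 7]
22. n13.env = 14  [terminal]
23. n14.ok = "rr"  [terminal]
24. n12.lim = "urr"  ["u" ++ g.ok]
25. n7.lim = "rp"  [if B.lab then B.val else "y"]
26. n15.pre = "rzwvry"  [B.val ++ S₀.pre]
27. n16.key = false  [terminal]
28. n15.hot = -3  [len(S.pre) - 9]
29. n15.wid = 12  [len(S.pre) + 6]
30. n15.idx = -3  [len(S.pre) - 9]
31. n1.hot = 15  [len(A.lim) + 13]
32. n1.wid = 24  [S₁.hot * -2 + 18]
33. n1.idx = 15  [15]
34. n17.env = 28  [terminal]
35. n0.hot = 26  [len(S₀.pre) + 24]
36. n0.wid = 29  [S₁.idx + S₁.hot - 1]
37. n0.idx = 22  [S₁.hot * -2 + 52]

29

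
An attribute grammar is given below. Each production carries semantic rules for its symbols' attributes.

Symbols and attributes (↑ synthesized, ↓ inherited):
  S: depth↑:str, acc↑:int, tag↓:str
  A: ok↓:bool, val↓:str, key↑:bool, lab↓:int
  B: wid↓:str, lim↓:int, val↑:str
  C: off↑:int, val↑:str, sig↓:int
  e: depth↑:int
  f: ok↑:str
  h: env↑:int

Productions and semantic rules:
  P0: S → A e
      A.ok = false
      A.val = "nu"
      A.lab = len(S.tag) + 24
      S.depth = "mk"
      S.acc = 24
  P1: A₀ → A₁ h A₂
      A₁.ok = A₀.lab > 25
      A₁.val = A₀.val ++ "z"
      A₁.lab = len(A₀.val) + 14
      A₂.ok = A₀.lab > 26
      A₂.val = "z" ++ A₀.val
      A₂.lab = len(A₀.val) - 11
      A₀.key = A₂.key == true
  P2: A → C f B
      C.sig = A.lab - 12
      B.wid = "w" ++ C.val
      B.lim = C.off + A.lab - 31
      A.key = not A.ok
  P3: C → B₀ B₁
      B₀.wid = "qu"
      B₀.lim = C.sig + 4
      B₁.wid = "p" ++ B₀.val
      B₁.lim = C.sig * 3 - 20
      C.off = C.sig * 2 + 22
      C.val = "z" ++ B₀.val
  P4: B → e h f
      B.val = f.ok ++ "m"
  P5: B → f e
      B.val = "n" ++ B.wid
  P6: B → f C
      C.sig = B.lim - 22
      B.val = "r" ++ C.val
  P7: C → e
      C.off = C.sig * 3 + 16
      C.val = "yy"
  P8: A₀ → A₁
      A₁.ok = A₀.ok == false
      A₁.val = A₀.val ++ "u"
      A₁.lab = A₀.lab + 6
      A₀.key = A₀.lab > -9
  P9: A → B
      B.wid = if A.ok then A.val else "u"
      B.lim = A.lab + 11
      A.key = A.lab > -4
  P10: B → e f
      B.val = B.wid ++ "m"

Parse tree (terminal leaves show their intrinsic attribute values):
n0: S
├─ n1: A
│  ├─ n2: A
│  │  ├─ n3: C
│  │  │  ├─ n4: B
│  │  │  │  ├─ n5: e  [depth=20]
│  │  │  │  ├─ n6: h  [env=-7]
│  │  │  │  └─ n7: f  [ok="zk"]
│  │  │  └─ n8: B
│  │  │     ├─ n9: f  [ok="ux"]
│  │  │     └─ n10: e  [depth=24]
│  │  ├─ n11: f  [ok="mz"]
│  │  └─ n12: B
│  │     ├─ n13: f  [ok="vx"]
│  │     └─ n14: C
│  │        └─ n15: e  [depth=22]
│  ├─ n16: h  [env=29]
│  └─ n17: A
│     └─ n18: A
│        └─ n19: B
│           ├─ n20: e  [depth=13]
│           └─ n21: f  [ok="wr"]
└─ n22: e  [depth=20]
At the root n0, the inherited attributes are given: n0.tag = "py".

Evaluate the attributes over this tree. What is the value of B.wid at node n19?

"znuu"

1. n0.tag = "py"  [given at root]
2. n1.ok = false  [false]
3. n1.val = "nu"  ["nu"]
4. n1.lab = 26  [len(S.tag) + 24]
5. n2.ok = true  [A₀.lab > 25]
6. n2.val = "nuz"  [A₀.val ++ "z"]
7. n2.lab = 16  [len(A₀.val) + 14]
8. n3.sig = 4  [A.lab - 12]
9. n4.wid = "qu"  ["qu"]
10. n4.lim = 8  [C.sig + 4]
11. n5.depth = 20  [terminal]
12. n6.env = -7  [terminal]
13. n7.ok = "zk"  [terminal]
14. n4.val = "zkm"  [f.ok ++ "m"]
15. n8.wid = "pzkm"  ["p" ++ B₀.val]
16. n8.lim = -8  [C.sig * 3 - 20]
17. n9.ok = "ux"  [terminal]
18. n10.depth = 24  [terminal]
19. n8.val = "npzkm"  ["n" ++ B.wid]
20. n3.off = 30  [C.sig * 2 + 22]
21. n3.val = "zzkm"  ["z" ++ B₀.val]
22. n11.ok = "mz"  [terminal]
23. n12.wid = "wzzkm"  ["w" ++ C.val]
24. n12.lim = 15  [C.off + A.lab - 31]
25. n13.ok = "vx"  [terminal]
26. n14.sig = -7  [B.lim - 22]
27. n15.depth = 22  [terminal]
28. n14.off = -5  [C.sig * 3 + 16]
29. n14.val = "yy"  ["yy"]
30. n12.val = "ryy"  ["r" ++ C.val]
31. n2.key = false  [not A.ok]
32. n16.env = 29  [terminal]
33. n17.ok = false  [A₀.lab > 26]
34. n17.val = "znu"  ["z" ++ A₀.val]
35. n17.lab = -9  [len(A₀.val) - 11]
36. n18.ok = true  [A₀.ok == false]
37. n18.val = "znuu"  [A₀.val ++ "u"]
38. n18.lab = -3  [A₀.lab + 6]
39. n19.wid = "znuu"  [if A.ok then A.val else "u"]
40. n19.lim = 8  [A.lab + 11]
41. n20.depth = 13  [terminal]
42. n21.ok = "wr"  [terminal]
43. n19.val = "znuum"  [B.wid ++ "m"]
44. n18.key = true  [A.lab > -4]
45. n17.key = false  [A₀.lab > -9]
46. n1.key = false  [A₂.key == true]
47. n22.depth = 20  [terminal]
48. n0.depth = "mk"  ["mk"]
49. n0.acc = 24  [24]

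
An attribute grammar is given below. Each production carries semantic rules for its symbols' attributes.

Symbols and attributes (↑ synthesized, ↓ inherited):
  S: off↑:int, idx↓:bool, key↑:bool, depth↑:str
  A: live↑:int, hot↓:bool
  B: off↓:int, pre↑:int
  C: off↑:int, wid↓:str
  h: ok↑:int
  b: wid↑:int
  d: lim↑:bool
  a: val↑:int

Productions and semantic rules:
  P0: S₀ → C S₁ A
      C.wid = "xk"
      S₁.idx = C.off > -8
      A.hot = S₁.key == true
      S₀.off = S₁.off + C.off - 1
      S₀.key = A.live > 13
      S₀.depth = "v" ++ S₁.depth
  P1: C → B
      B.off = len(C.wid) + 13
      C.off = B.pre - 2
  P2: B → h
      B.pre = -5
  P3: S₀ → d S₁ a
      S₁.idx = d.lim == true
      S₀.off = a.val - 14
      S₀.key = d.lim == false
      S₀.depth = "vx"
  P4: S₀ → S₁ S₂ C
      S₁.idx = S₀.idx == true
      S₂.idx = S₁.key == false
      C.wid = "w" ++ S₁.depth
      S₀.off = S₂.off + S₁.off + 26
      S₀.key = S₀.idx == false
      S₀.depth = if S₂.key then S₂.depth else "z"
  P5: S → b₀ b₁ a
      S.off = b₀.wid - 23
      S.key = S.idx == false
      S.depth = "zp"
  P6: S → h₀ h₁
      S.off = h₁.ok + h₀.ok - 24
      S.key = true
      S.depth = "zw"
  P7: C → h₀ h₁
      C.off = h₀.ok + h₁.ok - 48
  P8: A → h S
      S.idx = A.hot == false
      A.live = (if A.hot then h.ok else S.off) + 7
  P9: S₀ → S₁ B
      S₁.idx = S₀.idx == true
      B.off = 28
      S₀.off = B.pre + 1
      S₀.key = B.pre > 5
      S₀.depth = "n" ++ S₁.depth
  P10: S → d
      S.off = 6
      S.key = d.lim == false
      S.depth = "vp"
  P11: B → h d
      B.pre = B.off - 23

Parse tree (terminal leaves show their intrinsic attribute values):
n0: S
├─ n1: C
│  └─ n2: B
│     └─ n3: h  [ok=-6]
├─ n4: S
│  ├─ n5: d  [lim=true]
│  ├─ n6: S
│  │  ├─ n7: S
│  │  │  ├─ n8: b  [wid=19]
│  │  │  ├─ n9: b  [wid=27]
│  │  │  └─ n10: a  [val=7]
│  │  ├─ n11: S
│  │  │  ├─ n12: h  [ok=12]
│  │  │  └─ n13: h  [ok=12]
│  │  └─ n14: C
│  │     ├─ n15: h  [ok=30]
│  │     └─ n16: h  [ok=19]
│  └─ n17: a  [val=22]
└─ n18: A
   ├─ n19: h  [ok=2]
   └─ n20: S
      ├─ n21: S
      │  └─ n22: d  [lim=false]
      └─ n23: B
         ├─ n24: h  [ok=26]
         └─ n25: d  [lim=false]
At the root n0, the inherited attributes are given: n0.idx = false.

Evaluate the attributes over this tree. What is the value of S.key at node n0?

1. n0.idx = false  [given at root]
2. n1.wid = "xk"  ["xk"]
3. n2.off = 15  [len(C.wid) + 13]
4. n3.ok = -6  [terminal]
5. n2.pre = -5  [-5]
6. n1.off = -7  [B.pre - 2]
7. n4.idx = true  [C.off > -8]
8. n5.lim = true  [terminal]
9. n6.idx = true  [d.lim == true]
10. n7.idx = true  [S₀.idx == true]
11. n8.wid = 19  [terminal]
12. n9.wid = 27  [terminal]
13. n10.val = 7  [terminal]
14. n7.off = -4  [b₀.wid - 23]
15. n7.key = false  [S.idx == false]
16. n7.depth = "zp"  ["zp"]
17. n11.idx = true  [S₁.key == false]
18. n12.ok = 12  [terminal]
19. n13.ok = 12  [terminal]
20. n11.off = 0  [h₁.ok + h₀.ok - 24]
21. n11.key = true  [true]
22. n11.depth = "zw"  ["zw"]
23. n14.wid = "wzp"  ["w" ++ S₁.depth]
24. n15.ok = 30  [terminal]
25. n16.ok = 19  [terminal]
26. n14.off = 1  [h₀.ok + h₁.ok - 48]
27. n6.off = 22  [S₂.off + S₁.off + 26]
28. n6.key = false  [S₀.idx == false]
29. n6.depth = "zw"  [if S₂.key then S₂.depth else "z"]
30. n17.val = 22  [terminal]
31. n4.off = 8  [a.val - 14]
32. n4.key = false  [d.lim == false]
33. n4.depth = "vx"  ["vx"]
34. n18.hot = false  [S₁.key == true]
35. n19.ok = 2  [terminal]
36. n20.idx = true  [A.hot == false]
37. n21.idx = true  [S₀.idx == true]
38. n22.lim = false  [terminal]
39. n21.off = 6  [6]
40. n21.key = true  [d.lim == false]
41. n21.depth = "vp"  ["vp"]
42. n23.off = 28  [28]
43. n24.ok = 26  [terminal]
44. n25.lim = false  [terminal]
45. n23.pre = 5  [B.off - 23]
46. n20.off = 6  [B.pre + 1]
47. n20.key = false  [B.pre > 5]
48. n20.depth = "nvp"  ["n" ++ S₁.depth]
49. n18.live = 13  [(if A.hot then h.ok else S.off) + 7]
50. n0.off = 0  [S₁.off + C.off - 1]
51. n0.key = false  [A.live > 13]
52. n0.depth = "vvx"  ["v" ++ S₁.depth]

false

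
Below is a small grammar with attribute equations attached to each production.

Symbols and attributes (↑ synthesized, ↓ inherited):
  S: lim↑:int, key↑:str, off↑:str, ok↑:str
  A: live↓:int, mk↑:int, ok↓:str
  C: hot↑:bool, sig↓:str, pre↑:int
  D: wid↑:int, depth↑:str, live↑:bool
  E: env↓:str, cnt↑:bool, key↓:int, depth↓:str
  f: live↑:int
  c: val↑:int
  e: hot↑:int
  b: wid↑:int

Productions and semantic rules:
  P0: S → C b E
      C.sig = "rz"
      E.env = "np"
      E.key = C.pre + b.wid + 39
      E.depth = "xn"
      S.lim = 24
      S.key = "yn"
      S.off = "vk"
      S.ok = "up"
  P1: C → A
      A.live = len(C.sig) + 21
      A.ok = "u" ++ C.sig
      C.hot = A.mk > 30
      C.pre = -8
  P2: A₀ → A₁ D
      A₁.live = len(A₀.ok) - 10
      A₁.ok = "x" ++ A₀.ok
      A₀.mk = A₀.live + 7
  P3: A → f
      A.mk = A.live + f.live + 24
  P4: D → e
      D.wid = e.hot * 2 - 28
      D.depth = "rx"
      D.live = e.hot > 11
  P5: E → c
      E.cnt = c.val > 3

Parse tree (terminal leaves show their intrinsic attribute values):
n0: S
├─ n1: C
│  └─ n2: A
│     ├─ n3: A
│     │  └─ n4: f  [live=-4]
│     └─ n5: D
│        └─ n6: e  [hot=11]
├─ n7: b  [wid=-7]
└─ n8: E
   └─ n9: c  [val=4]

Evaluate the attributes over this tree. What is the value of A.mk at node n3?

1. n1.sig = "rz"  ["rz"]
2. n2.live = 23  [len(C.sig) + 21]
3. n2.ok = "urz"  ["u" ++ C.sig]
4. n3.live = -7  [len(A₀.ok) - 10]
5. n3.ok = "xurz"  ["x" ++ A₀.ok]
6. n4.live = -4  [terminal]
7. n3.mk = 13  [A.live + f.live + 24]
8. n6.hot = 11  [terminal]
9. n5.wid = -6  [e.hot * 2 - 28]
10. n5.depth = "rx"  ["rx"]
11. n5.live = false  [e.hot > 11]
12. n2.mk = 30  [A₀.live + 7]
13. n1.hot = false  [A.mk > 30]
14. n1.pre = -8  [-8]
15. n7.wid = -7  [terminal]
16. n8.env = "np"  ["np"]
17. n8.key = 24  [C.pre + b.wid + 39]
18. n8.depth = "xn"  ["xn"]
19. n9.val = 4  [terminal]
20. n8.cnt = true  [c.val > 3]
21. n0.lim = 24  [24]
22. n0.key = "yn"  ["yn"]
23. n0.off = "vk"  ["vk"]
24. n0.ok = "up"  ["up"]

13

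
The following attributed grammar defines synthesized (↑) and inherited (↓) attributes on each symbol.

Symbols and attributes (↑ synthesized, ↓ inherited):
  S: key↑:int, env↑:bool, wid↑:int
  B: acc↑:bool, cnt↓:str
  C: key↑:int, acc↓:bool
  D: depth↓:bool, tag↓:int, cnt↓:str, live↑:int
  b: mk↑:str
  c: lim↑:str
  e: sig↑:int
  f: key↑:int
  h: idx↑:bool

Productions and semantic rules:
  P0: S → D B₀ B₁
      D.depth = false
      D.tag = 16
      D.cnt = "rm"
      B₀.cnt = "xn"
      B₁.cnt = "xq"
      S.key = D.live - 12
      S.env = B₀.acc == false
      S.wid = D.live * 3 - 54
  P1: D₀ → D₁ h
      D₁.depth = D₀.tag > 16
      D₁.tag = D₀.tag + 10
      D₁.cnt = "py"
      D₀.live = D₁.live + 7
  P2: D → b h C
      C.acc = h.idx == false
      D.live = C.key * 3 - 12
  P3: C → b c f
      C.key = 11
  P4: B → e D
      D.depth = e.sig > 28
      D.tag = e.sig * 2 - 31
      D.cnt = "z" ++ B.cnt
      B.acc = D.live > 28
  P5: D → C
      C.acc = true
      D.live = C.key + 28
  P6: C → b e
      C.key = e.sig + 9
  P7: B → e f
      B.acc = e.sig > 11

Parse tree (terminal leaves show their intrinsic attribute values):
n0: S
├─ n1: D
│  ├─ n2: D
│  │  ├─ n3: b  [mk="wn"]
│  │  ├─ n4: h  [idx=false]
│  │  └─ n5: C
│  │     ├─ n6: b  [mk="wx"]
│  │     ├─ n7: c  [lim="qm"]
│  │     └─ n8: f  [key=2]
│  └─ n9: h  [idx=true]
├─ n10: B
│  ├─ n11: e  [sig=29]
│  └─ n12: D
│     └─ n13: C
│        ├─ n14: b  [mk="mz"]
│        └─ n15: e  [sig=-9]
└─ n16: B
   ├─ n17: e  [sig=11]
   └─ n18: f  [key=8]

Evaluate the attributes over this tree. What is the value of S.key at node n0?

1. n1.depth = false  [false]
2. n1.tag = 16  [16]
3. n1.cnt = "rm"  ["rm"]
4. n2.depth = false  [D₀.tag > 16]
5. n2.tag = 26  [D₀.tag + 10]
6. n2.cnt = "py"  ["py"]
7. n3.mk = "wn"  [terminal]
8. n4.idx = false  [terminal]
9. n5.acc = true  [h.idx == false]
10. n6.mk = "wx"  [terminal]
11. n7.lim = "qm"  [terminal]
12. n8.key = 2  [terminal]
13. n5.key = 11  [11]
14. n2.live = 21  [C.key * 3 - 12]
15. n9.idx = true  [terminal]
16. n1.live = 28  [D₁.live + 7]
17. n10.cnt = "xn"  ["xn"]
18. n11.sig = 29  [terminal]
19. n12.depth = true  [e.sig > 28]
20. n12.tag = 27  [e.sig * 2 - 31]
21. n12.cnt = "zxn"  ["z" ++ B.cnt]
22. n13.acc = true  [true]
23. n14.mk = "mz"  [terminal]
24. n15.sig = -9  [terminal]
25. n13.key = 0  [e.sig + 9]
26. n12.live = 28  [C.key + 28]
27. n10.acc = false  [D.live > 28]
28. n16.cnt = "xq"  ["xq"]
29. n17.sig = 11  [terminal]
30. n18.key = 8  [terminal]
31. n16.acc = false  [e.sig > 11]
32. n0.key = 16  [D.live - 12]
33. n0.env = true  [B₀.acc == false]
34. n0.wid = 30  [D.live * 3 - 54]

16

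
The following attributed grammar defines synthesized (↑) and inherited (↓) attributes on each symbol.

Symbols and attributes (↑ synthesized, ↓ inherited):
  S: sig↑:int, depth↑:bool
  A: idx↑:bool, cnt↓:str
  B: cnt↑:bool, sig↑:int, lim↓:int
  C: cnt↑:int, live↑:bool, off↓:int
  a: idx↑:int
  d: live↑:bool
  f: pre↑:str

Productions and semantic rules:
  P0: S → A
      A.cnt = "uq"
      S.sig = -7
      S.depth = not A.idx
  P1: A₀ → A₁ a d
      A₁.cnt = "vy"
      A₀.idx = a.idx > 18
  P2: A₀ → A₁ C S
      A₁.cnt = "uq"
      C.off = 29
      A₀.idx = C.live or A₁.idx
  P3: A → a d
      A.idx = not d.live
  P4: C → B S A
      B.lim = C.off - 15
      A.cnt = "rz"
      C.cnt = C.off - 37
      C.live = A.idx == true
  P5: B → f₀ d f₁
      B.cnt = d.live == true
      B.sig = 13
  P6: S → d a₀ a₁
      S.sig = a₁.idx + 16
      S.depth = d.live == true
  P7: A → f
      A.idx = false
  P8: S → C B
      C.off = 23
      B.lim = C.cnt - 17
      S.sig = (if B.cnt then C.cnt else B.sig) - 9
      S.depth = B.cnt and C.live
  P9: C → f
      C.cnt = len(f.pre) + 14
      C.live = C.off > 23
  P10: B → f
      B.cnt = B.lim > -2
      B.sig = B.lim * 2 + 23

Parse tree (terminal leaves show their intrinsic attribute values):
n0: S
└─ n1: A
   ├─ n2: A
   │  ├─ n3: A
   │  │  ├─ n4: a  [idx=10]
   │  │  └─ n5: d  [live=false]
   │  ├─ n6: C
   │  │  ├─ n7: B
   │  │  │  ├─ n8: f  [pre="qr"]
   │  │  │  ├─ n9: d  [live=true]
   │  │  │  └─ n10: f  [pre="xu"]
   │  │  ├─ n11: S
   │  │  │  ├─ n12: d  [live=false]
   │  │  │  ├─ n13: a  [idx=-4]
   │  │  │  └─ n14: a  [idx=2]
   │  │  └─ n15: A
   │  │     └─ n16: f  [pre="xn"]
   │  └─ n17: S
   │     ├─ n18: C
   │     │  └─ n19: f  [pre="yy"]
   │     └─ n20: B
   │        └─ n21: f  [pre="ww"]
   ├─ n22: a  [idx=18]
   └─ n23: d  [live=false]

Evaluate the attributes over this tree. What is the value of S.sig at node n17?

7

1. n1.cnt = "uq"  ["uq"]
2. n2.cnt = "vy"  ["vy"]
3. n3.cnt = "uq"  ["uq"]
4. n4.idx = 10  [terminal]
5. n5.live = false  [terminal]
6. n3.idx = true  [not d.live]
7. n6.off = 29  [29]
8. n7.lim = 14  [C.off - 15]
9. n8.pre = "qr"  [terminal]
10. n9.live = true  [terminal]
11. n10.pre = "xu"  [terminal]
12. n7.cnt = true  [d.live == true]
13. n7.sig = 13  [13]
14. n12.live = false  [terminal]
15. n13.idx = -4  [terminal]
16. n14.idx = 2  [terminal]
17. n11.sig = 18  [a₁.idx + 16]
18. n11.depth = false  [d.live == true]
19. n15.cnt = "rz"  ["rz"]
20. n16.pre = "xn"  [terminal]
21. n15.idx = false  [false]
22. n6.cnt = -8  [C.off - 37]
23. n6.live = false  [A.idx == true]
24. n18.off = 23  [23]
25. n19.pre = "yy"  [terminal]
26. n18.cnt = 16  [len(f.pre) + 14]
27. n18.live = false  [C.off > 23]
28. n20.lim = -1  [C.cnt - 17]
29. n21.pre = "ww"  [terminal]
30. n20.cnt = true  [B.lim > -2]
31. n20.sig = 21  [B.lim * 2 + 23]
32. n17.sig = 7  [(if B.cnt then C.cnt else B.sig) - 9]
33. n17.depth = false  [B.cnt and C.live]
34. n2.idx = true  [C.live or A₁.idx]
35. n22.idx = 18  [terminal]
36. n23.live = false  [terminal]
37. n1.idx = false  [a.idx > 18]
38. n0.sig = -7  [-7]
39. n0.depth = true  [not A.idx]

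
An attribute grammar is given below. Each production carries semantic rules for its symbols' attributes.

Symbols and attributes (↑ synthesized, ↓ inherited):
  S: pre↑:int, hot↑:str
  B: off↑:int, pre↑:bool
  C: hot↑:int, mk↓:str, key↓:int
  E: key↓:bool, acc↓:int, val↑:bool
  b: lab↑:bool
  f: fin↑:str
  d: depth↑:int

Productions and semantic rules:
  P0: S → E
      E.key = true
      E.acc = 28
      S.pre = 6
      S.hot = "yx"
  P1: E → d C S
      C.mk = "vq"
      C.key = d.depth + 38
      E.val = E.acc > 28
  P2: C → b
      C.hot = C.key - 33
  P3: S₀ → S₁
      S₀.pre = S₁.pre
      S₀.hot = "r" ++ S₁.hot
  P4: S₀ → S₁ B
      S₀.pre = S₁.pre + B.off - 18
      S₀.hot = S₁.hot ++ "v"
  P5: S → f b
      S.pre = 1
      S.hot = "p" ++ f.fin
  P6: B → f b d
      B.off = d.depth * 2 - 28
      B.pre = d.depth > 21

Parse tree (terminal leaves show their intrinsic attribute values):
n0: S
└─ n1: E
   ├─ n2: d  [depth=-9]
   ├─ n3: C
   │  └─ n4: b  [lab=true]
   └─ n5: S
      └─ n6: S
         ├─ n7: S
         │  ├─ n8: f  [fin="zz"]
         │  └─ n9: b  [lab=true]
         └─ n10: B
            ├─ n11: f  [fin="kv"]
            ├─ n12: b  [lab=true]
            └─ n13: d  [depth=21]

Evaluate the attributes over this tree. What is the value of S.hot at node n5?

1. n1.key = true  [true]
2. n1.acc = 28  [28]
3. n2.depth = -9  [terminal]
4. n3.mk = "vq"  ["vq"]
5. n3.key = 29  [d.depth + 38]
6. n4.lab = true  [terminal]
7. n3.hot = -4  [C.key - 33]
8. n8.fin = "zz"  [terminal]
9. n9.lab = true  [terminal]
10. n7.pre = 1  [1]
11. n7.hot = "pzz"  ["p" ++ f.fin]
12. n11.fin = "kv"  [terminal]
13. n12.lab = true  [terminal]
14. n13.depth = 21  [terminal]
15. n10.off = 14  [d.depth * 2 - 28]
16. n10.pre = false  [d.depth > 21]
17. n6.pre = -3  [S₁.pre + B.off - 18]
18. n6.hot = "pzzv"  [S₁.hot ++ "v"]
19. n5.pre = -3  [S₁.pre]
20. n5.hot = "rpzzv"  ["r" ++ S₁.hot]
21. n1.val = false  [E.acc > 28]
22. n0.pre = 6  [6]
23. n0.hot = "yx"  ["yx"]

"rpzzv"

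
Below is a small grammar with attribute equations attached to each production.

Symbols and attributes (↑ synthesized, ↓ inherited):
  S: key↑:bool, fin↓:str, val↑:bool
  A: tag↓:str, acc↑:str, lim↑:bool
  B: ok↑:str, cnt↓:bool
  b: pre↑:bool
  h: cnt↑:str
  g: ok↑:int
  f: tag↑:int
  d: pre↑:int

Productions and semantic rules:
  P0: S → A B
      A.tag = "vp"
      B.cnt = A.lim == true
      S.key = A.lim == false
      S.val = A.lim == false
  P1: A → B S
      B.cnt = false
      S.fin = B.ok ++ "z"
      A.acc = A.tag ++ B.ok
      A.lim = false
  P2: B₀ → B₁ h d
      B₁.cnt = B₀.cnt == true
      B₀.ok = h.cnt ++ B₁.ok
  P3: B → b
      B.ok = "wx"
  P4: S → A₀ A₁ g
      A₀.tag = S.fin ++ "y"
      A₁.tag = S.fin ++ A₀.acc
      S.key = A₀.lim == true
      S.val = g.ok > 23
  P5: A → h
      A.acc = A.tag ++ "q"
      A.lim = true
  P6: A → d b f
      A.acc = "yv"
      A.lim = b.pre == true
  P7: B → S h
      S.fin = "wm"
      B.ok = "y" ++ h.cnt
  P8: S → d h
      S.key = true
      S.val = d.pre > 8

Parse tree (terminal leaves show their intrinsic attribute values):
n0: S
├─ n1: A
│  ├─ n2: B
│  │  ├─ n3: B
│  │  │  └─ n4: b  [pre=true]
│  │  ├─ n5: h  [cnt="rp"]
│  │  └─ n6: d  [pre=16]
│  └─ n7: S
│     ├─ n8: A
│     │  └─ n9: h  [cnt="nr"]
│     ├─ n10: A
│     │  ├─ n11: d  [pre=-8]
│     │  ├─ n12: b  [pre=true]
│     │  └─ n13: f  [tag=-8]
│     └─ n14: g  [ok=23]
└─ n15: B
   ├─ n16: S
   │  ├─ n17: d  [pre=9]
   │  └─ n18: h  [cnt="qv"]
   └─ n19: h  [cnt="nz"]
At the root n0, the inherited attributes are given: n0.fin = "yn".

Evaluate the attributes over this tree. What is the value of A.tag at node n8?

"rpwxzy"

1. n0.fin = "yn"  [given at root]
2. n1.tag = "vp"  ["vp"]
3. n2.cnt = false  [false]
4. n3.cnt = false  [B₀.cnt == true]
5. n4.pre = true  [terminal]
6. n3.ok = "wx"  ["wx"]
7. n5.cnt = "rp"  [terminal]
8. n6.pre = 16  [terminal]
9. n2.ok = "rpwx"  [h.cnt ++ B₁.ok]
10. n7.fin = "rpwxz"  [B.ok ++ "z"]
11. n8.tag = "rpwxzy"  [S.fin ++ "y"]
12. n9.cnt = "nr"  [terminal]
13. n8.acc = "rpwxzyq"  [A.tag ++ "q"]
14. n8.lim = true  [true]
15. n10.tag = "rpwxzrpwxzyq"  [S.fin ++ A₀.acc]
16. n11.pre = -8  [terminal]
17. n12.pre = true  [terminal]
18. n13.tag = -8  [terminal]
19. n10.acc = "yv"  ["yv"]
20. n10.lim = true  [b.pre == true]
21. n14.ok = 23  [terminal]
22. n7.key = true  [A₀.lim == true]
23. n7.val = false  [g.ok > 23]
24. n1.acc = "vprpwx"  [A.tag ++ B.ok]
25. n1.lim = false  [false]
26. n15.cnt = false  [A.lim == true]
27. n16.fin = "wm"  ["wm"]
28. n17.pre = 9  [terminal]
29. n18.cnt = "qv"  [terminal]
30. n16.key = true  [true]
31. n16.val = true  [d.pre > 8]
32. n19.cnt = "nz"  [terminal]
33. n15.ok = "ynz"  ["y" ++ h.cnt]
34. n0.key = true  [A.lim == false]
35. n0.val = true  [A.lim == false]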